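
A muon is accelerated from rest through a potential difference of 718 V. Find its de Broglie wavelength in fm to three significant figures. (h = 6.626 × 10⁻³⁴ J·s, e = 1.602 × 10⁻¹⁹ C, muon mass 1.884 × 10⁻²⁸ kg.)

KE = eV = 1.602 × 10⁻¹⁹ × 718.0 = 1.150 × 10⁻¹⁶ J.
p = √(2mKE) = √(2 × 1.884 × 10⁻²⁸ × 1.150 × 10⁻¹⁶) = 2.082 × 10⁻²² kg·m/s.
λ = h/p = 6.626 × 10⁻³⁴ / 2.082 × 10⁻²² = 3.18 × 10⁻¹² m = 3180 fm.

λ = 3180 fm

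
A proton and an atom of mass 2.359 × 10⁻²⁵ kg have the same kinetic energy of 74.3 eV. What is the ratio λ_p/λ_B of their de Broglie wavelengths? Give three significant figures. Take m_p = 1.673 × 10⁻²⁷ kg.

At fixed KE, p = √(2mKE) so λ = h/p ∝ 1/√m.
λ_p/λ_B = √(m_B/m_p) = √(2.359 × 10⁻²⁵/1.673 × 10⁻²⁷) = √(141.0) = 11.9.

λ_p/λ_B = 11.9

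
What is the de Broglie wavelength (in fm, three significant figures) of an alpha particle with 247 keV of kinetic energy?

KE = 247 keV = 3.957 × 10⁻¹⁴ J.
p = √(2mKE) = √(2 × 6.645 × 10⁻²⁷ × 3.957 × 10⁻¹⁴) = 2.293 × 10⁻²⁰ kg·m/s.
λ = h/p = 6.626 × 10⁻³⁴ / 2.293 × 10⁻²⁰ = 2.89 × 10⁻¹⁴ m = 28.9 fm.

λ = 28.9 fm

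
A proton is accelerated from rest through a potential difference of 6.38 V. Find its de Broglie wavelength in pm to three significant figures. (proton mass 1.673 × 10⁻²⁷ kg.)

λ = 11.3 pm

KE = eV = 1.602 × 10⁻¹⁹ × 6.380 = 1.022 × 10⁻¹⁸ J.
p = √(2mKE) = √(2 × 1.673 × 10⁻²⁷ × 1.022 × 10⁻¹⁸) = 5.848 × 10⁻²³ kg·m/s.
λ = h/p = 6.626 × 10⁻³⁴ / 5.848 × 10⁻²³ = 1.13 × 10⁻¹¹ m = 11.3 pm.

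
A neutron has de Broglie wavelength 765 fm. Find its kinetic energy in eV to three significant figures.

p = h/λ = 6.626 × 10⁻³⁴ / 7.650 × 10⁻¹³ = 8.661 × 10⁻²² kg·m/s.
KE = p²/(2m) = (8.661 × 10⁻²²)² / (2 × 1.675 × 10⁻²⁷) = 2.239 × 10⁻¹⁶ J = 1400 eV.

KE = 1400 eV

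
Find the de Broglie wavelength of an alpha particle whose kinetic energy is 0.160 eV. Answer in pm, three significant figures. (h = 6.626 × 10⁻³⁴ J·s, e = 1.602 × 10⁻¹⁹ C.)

λ = 35.9 pm

KE = 0.160 eV = 2.563 × 10⁻²⁰ J.
p = √(2mKE) = √(2 × 6.645 × 10⁻²⁷ × 2.563 × 10⁻²⁰) = 1.846 × 10⁻²³ kg·m/s.
λ = h/p = 6.626 × 10⁻³⁴ / 1.846 × 10⁻²³ = 3.59 × 10⁻¹¹ m = 35.9 pm.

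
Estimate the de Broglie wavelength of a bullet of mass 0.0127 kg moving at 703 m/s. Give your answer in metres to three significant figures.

λ = 7.42 × 10⁻³⁵ m

p = mv = 0.0127 × 703 = 8.928 kg·m/s.
λ = h/p = 6.626 × 10⁻³⁴ / 8.928 = 7.42 × 10⁻³⁵ m.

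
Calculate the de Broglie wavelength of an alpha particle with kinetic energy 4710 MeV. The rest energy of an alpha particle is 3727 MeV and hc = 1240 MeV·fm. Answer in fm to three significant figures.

λ = 0.164 fm

Total energy E = KE + m₀c² = 4710 + 3727 = 8437 MeV.
(pc)² = E² − (m₀c²)² = (8437)² − (3727)² = 5.729 × 10⁷ MeV², so pc = 7569 MeV.
λ = hc/(pc) = 1240 MeV·fm / 7569 MeV = 0.164 fm.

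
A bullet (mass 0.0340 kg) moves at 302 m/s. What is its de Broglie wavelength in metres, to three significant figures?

λ = 6.45 × 10⁻³⁵ m

p = mv = 0.0340 × 302 = 1.027 × 10¹ kg·m/s.
λ = h/p = 6.626 × 10⁻³⁴ / 1.027 × 10¹ = 6.45 × 10⁻³⁵ m.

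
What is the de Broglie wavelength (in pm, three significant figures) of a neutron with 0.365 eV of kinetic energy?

λ = 47.3 pm

KE = 0.365 eV = 5.847 × 10⁻²⁰ J.
p = √(2mKE) = √(2 × 1.675 × 10⁻²⁷ × 5.847 × 10⁻²⁰) = 1.400 × 10⁻²³ kg·m/s.
λ = h/p = 6.626 × 10⁻³⁴ / 1.400 × 10⁻²³ = 4.73 × 10⁻¹¹ m = 47.3 pm.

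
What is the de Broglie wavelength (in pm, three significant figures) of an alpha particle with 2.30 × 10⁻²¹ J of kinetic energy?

λ = 120 pm

p = √(2mKE) = √(2 × 6.645 × 10⁻²⁷ × 2.300 × 10⁻²¹) = 5.529 × 10⁻²⁴ kg·m/s.
λ = h/p = 6.626 × 10⁻³⁴ / 5.529 × 10⁻²⁴ = 1.20 × 10⁻¹⁰ m = 120 pm.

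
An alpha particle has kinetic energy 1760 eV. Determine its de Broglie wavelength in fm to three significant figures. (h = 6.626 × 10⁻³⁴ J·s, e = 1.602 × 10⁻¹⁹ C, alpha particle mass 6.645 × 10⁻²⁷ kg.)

λ = 342 fm

KE = 1760 eV = 2.820 × 10⁻¹⁶ J.
p = √(2mKE) = √(2 × 6.645 × 10⁻²⁷ × 2.820 × 10⁻¹⁶) = 1.936 × 10⁻²¹ kg·m/s.
λ = h/p = 6.626 × 10⁻³⁴ / 1.936 × 10⁻²¹ = 3.42 × 10⁻¹³ m = 342 fm.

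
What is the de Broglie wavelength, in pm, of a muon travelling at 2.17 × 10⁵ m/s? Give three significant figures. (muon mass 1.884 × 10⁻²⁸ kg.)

λ = 16.2 pm

p = mv = 1.884 × 10⁻²⁸ × 2.17 × 10⁵ = 4.088 × 10⁻²³ kg·m/s.
λ = h/p = 6.626 × 10⁻³⁴ / 4.088 × 10⁻²³ = 1.62 × 10⁻¹¹ m = 16.2 pm.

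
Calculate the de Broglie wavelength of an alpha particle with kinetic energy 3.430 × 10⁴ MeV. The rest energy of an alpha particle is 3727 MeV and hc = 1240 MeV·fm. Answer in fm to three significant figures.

Total energy E = KE + m₀c² = 3.430 × 10⁴ + 3727 = 38027 MeV.
(pc)² = E² − (m₀c²)² = (38027)² − (3727)² = 1.432 × 10⁹ MeV², so pc = 3.784 × 10⁴ MeV.
λ = hc/(pc) = 1240 MeV·fm / 3.784 × 10⁴ MeV = 0.0328 fm.

λ = 0.0328 fm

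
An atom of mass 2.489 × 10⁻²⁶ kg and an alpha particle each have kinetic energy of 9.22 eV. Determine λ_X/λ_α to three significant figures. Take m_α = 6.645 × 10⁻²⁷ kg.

At fixed KE, p = √(2mKE) so λ = h/p ∝ 1/√m.
λ_X/λ_α = √(m_α/m_X) = √(6.645 × 10⁻²⁷/2.489 × 10⁻²⁶) = √(0.2670) = 0.517.

λ_X/λ_α = 0.517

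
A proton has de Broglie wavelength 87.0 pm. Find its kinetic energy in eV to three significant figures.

p = h/λ = 6.626 × 10⁻³⁴ / 8.700 × 10⁻¹¹ = 7.616 × 10⁻²⁴ kg·m/s.
KE = p²/(2m) = (7.616 × 10⁻²⁴)² / (2 × 1.673 × 10⁻²⁷) = 1.734 × 10⁻²⁰ J = 0.108 eV.

KE = 0.108 eV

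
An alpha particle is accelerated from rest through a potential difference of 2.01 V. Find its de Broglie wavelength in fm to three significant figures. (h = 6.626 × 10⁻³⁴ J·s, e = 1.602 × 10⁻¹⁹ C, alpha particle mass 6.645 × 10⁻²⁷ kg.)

λ = 7160 fm

KE = 2eV = 2 × 1.602 × 10⁻¹⁹ × 2.010 = 6.440 × 10⁻¹⁹ J.
p = √(2mKE) = √(2 × 6.645 × 10⁻²⁷ × 6.440 × 10⁻¹⁹) = 9.251 × 10⁻²³ kg·m/s.
λ = h/p = 6.626 × 10⁻³⁴ / 9.251 × 10⁻²³ = 7.16 × 10⁻¹² m = 7160 fm.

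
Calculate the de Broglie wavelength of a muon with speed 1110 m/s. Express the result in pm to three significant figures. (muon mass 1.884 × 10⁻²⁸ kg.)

λ = 3170 pm

p = mv = 1.884 × 10⁻²⁸ × 1110 = 2.091 × 10⁻²⁵ kg·m/s.
λ = h/p = 6.626 × 10⁻³⁴ / 2.091 × 10⁻²⁵ = 3.17 × 10⁻⁹ m = 3170 pm.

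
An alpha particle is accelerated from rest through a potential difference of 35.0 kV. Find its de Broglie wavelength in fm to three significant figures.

λ = 54.3 fm

KE = 2eV = 2 × 1.602 × 10⁻¹⁹ × 3.500 × 10⁴ = 1.121 × 10⁻¹⁴ J.
p = √(2mKE) = √(2 × 6.645 × 10⁻²⁷ × 1.121 × 10⁻¹⁴) = 1.221 × 10⁻²⁰ kg·m/s.
λ = h/p = 6.626 × 10⁻³⁴ / 1.221 × 10⁻²⁰ = 5.43 × 10⁻¹⁴ m = 54.3 fm.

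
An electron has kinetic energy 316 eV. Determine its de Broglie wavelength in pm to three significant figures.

λ = 69.0 pm

KE = 316 eV = 5.062 × 10⁻¹⁷ J.
p = √(2mKE) = √(2 × 9.109 × 10⁻³¹ × 5.062 × 10⁻¹⁷) = 9.603 × 10⁻²⁴ kg·m/s.
λ = h/p = 6.626 × 10⁻³⁴ / 9.603 × 10⁻²⁴ = 6.90 × 10⁻¹¹ m = 69.0 pm.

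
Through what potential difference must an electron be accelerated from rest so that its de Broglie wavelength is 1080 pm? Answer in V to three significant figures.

p = h/λ = 6.626 × 10⁻³⁴ / 1.080 × 10⁻⁹ = 6.135 × 10⁻²⁵ kg·m/s.
KE = p²/(2m) = 2.066 × 10⁻¹⁹ J.
V = KE/e = 2.066 × 10⁻¹⁹ / (1.602 × 10⁻¹⁹) = 1.29 V.

V = 1.29 V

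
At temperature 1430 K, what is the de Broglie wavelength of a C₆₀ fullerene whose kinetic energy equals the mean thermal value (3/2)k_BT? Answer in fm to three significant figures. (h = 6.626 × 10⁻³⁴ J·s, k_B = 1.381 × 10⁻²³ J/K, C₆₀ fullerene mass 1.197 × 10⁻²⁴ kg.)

KE = (3/2)k_BT = 1.5 × 1.381 × 10⁻²³ × 1430 = 2.962 × 10⁻²⁰ J.
p = √(2mKE) = √(2 × 1.197 × 10⁻²⁴ × 2.962 × 10⁻²⁰) = 2.663 × 10⁻²² kg·m/s.
λ = h/p = 2.49 × 10⁻¹² m = 2490 fm.

λ = 2490 fm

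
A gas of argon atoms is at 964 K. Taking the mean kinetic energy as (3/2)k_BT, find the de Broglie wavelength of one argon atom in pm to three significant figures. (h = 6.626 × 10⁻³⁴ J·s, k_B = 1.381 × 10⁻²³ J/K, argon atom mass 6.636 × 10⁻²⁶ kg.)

KE = (3/2)k_BT = 1.5 × 1.381 × 10⁻²³ × 964 = 1.997 × 10⁻²⁰ J.
p = √(2mKE) = √(2 × 6.636 × 10⁻²⁶ × 1.997 × 10⁻²⁰) = 5.148 × 10⁻²³ kg·m/s.
λ = h/p = 1.29 × 10⁻¹¹ m = 12.9 pm.

λ = 12.9 pm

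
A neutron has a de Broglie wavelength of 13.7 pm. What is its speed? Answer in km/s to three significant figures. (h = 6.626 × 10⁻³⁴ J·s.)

p = h/λ = 6.626 × 10⁻³⁴ / 1.370 × 10⁻¹¹ = 4.836 × 10⁻²³ kg·m/s.
v = p/m = 4.836 × 10⁻²³ / 1.675 × 10⁻²⁷ = 2.89 × 10⁴ m/s = 28.9 km/s.

v = 28.9 km/s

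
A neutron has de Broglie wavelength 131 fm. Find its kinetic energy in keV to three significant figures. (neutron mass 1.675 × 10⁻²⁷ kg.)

p = h/λ = 6.626 × 10⁻³⁴ / 1.310 × 10⁻¹³ = 5.058 × 10⁻²¹ kg·m/s.
KE = p²/(2m) = (5.058 × 10⁻²¹)² / (2 × 1.675 × 10⁻²⁷) = 7.637 × 10⁻¹⁵ J = 47.7 keV.

KE = 47.7 keV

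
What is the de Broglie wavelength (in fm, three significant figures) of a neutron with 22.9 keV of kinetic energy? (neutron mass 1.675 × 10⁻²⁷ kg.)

KE = 22.9 keV = 3.669 × 10⁻¹⁵ J.
p = √(2mKE) = √(2 × 1.675 × 10⁻²⁷ × 3.669 × 10⁻¹⁵) = 3.506 × 10⁻²¹ kg·m/s.
λ = h/p = 6.626 × 10⁻³⁴ / 3.506 × 10⁻²¹ = 1.89 × 10⁻¹³ m = 189 fm.

λ = 189 fm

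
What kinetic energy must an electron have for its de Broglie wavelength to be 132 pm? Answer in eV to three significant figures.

KE = 86.3 eV

p = h/λ = 6.626 × 10⁻³⁴ / 1.320 × 10⁻¹⁰ = 5.020 × 10⁻²⁴ kg·m/s.
KE = p²/(2m) = (5.020 × 10⁻²⁴)² / (2 × 9.109 × 10⁻³¹) = 1.383 × 10⁻¹⁷ J = 86.3 eV.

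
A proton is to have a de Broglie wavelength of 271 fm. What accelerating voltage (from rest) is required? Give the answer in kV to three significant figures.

V = 11.2 kV

p = h/λ = 6.626 × 10⁻³⁴ / 2.710 × 10⁻¹³ = 2.445 × 10⁻²¹ kg·m/s.
KE = p²/(2m) = 1.787 × 10⁻¹⁵ J.
V = KE/e = 1.787 × 10⁻¹⁵ / (1.602 × 10⁻¹⁹) = 11.2 kV.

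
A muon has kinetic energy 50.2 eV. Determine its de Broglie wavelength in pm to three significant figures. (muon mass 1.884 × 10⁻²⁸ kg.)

KE = 50.2 eV = 8.042 × 10⁻¹⁸ J.
p = √(2mKE) = √(2 × 1.884 × 10⁻²⁸ × 8.042 × 10⁻¹⁸) = 5.505 × 10⁻²³ kg·m/s.
λ = h/p = 6.626 × 10⁻³⁴ / 5.505 × 10⁻²³ = 1.20 × 10⁻¹¹ m = 12.0 pm.

λ = 12.0 pm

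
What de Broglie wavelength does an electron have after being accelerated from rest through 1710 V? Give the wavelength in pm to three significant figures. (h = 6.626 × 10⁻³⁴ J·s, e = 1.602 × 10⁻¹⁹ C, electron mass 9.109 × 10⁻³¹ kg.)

KE = eV = 1.602 × 10⁻¹⁹ × 1710 = 2.739 × 10⁻¹⁶ J.
p = √(2mKE) = √(2 × 9.109 × 10⁻³¹ × 2.739 × 10⁻¹⁶) = 2.234 × 10⁻²³ kg·m/s.
λ = h/p = 6.626 × 10⁻³⁴ / 2.234 × 10⁻²³ = 2.97 × 10⁻¹¹ m = 29.7 pm.

λ = 29.7 pm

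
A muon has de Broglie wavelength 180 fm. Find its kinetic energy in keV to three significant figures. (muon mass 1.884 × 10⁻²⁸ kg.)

p = h/λ = 6.626 × 10⁻³⁴ / 1.800 × 10⁻¹³ = 3.681 × 10⁻²¹ kg·m/s.
KE = p²/(2m) = (3.681 × 10⁻²¹)² / (2 × 1.884 × 10⁻²⁸) = 3.596 × 10⁻¹⁴ J = 224 keV.

KE = 224 keV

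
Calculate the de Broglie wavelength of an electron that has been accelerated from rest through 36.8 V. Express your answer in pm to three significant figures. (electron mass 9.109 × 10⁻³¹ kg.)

λ = 202 pm

KE = eV = 1.602 × 10⁻¹⁹ × 36.80 = 5.895 × 10⁻¹⁸ J.
p = √(2mKE) = √(2 × 9.109 × 10⁻³¹ × 5.895 × 10⁻¹⁸) = 3.277 × 10⁻²⁴ kg·m/s.
λ = h/p = 6.626 × 10⁻³⁴ / 3.277 × 10⁻²⁴ = 2.02 × 10⁻¹⁰ m = 202 pm.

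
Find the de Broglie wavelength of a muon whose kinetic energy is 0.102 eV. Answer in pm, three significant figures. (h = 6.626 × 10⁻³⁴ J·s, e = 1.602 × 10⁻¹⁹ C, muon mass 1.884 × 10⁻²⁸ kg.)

KE = 0.102 eV = 1.634 × 10⁻²⁰ J.
p = √(2mKE) = √(2 × 1.884 × 10⁻²⁸ × 1.634 × 10⁻²⁰) = 2.481 × 10⁻²⁴ kg·m/s.
λ = h/p = 6.626 × 10⁻³⁴ / 2.481 × 10⁻²⁴ = 2.67 × 10⁻¹⁰ m = 267 pm.

λ = 267 pm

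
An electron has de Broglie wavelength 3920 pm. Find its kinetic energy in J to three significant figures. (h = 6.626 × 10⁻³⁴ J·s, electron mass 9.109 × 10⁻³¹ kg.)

p = h/λ = 6.626 × 10⁻³⁴ / 3.920 × 10⁻⁹ = 1.690 × 10⁻²⁵ kg·m/s.
KE = p²/(2m) = (1.690 × 10⁻²⁵)² / (2 × 9.109 × 10⁻³¹) = 1.568 × 10⁻²⁰ J = 1.57 × 10⁻²⁰ J.

KE = 1.57 × 10⁻²⁰ J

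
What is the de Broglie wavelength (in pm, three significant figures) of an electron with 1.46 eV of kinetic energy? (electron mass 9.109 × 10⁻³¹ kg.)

KE = 1.46 eV = 2.339 × 10⁻¹⁹ J.
p = √(2mKE) = √(2 × 9.109 × 10⁻³¹ × 2.339 × 10⁻¹⁹) = 6.528 × 10⁻²⁵ kg·m/s.
λ = h/p = 6.626 × 10⁻³⁴ / 6.528 × 10⁻²⁵ = 1.02 × 10⁻⁹ m = 1020 pm.

λ = 1020 pm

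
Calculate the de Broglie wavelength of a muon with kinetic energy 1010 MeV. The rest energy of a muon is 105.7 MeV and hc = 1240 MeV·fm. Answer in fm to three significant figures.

Total energy E = KE + m₀c² = 1010 + 105.7 = 1115.7 MeV.
(pc)² = E² − (m₀c²)² = (1115.7)² − (105.7)² = 1.234 × 10⁶ MeV², so pc = 1111 MeV.
λ = hc/(pc) = 1240 MeV·fm / 1111 MeV = 1.12 fm.

λ = 1.12 fm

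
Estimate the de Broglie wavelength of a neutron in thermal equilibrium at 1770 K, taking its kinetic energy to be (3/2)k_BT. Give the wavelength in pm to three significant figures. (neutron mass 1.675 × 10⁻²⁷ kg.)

KE = (3/2)k_BT = 1.5 × 1.381 × 10⁻²³ × 1770 = 3.667 × 10⁻²⁰ J.
p = √(2mKE) = √(2 × 1.675 × 10⁻²⁷ × 3.667 × 10⁻²⁰) = 1.108 × 10⁻²³ kg·m/s.
λ = h/p = 5.98 × 10⁻¹¹ m = 59.8 pm.

λ = 59.8 pm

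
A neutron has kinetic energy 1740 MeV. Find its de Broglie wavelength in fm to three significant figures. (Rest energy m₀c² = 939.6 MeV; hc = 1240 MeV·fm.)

Total energy E = KE + m₀c² = 1740 + 939.6 = 2679.6 MeV.
(pc)² = E² − (m₀c²)² = (2679.6)² − (939.6)² = 6.297 × 10⁶ MeV², so pc = 2509 MeV.
λ = hc/(pc) = 1240 MeV·fm / 2509 MeV = 0.494 fm.

λ = 0.494 fm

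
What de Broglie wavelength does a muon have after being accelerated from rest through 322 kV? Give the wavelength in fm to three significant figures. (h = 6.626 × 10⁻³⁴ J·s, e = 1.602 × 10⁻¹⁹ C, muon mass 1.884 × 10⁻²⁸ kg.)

λ = 150 fm

KE = eV = 1.602 × 10⁻¹⁹ × 3.220 × 10⁵ = 5.158 × 10⁻¹⁴ J.
p = √(2mKE) = √(2 × 1.884 × 10⁻²⁸ × 5.158 × 10⁻¹⁴) = 4.409 × 10⁻²¹ kg·m/s.
λ = h/p = 6.626 × 10⁻³⁴ / 4.409 × 10⁻²¹ = 1.50 × 10⁻¹³ m = 150 fm.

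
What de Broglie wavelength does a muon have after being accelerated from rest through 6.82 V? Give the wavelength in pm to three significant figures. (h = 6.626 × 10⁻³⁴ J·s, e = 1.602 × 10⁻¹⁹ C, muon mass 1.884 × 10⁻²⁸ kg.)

KE = eV = 1.602 × 10⁻¹⁹ × 6.820 = 1.093 × 10⁻¹⁸ J.
p = √(2mKE) = √(2 × 1.884 × 10⁻²⁸ × 1.093 × 10⁻¹⁸) = 2.029 × 10⁻²³ kg·m/s.
λ = h/p = 6.626 × 10⁻³⁴ / 2.029 × 10⁻²³ = 3.27 × 10⁻¹¹ m = 32.7 pm.

λ = 32.7 pm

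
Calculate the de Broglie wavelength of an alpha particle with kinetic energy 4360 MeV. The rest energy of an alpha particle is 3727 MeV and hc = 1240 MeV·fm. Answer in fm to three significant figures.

λ = 0.173 fm

Total energy E = KE + m₀c² = 4360 + 3727 = 8087 MeV.
(pc)² = E² − (m₀c²)² = (8087)² − (3727)² = 5.151 × 10⁷ MeV², so pc = 7177 MeV.
λ = hc/(pc) = 1240 MeV·fm / 7177 MeV = 0.173 fm.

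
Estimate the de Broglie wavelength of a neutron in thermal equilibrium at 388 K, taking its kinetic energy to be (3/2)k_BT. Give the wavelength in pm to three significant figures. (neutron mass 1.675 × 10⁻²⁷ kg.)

λ = 128 pm

KE = (3/2)k_BT = 1.5 × 1.381 × 10⁻²³ × 388 = 8.037 × 10⁻²¹ J.
p = √(2mKE) = √(2 × 1.675 × 10⁻²⁷ × 8.037 × 10⁻²¹) = 5.189 × 10⁻²⁴ kg·m/s.
λ = h/p = 1.28 × 10⁻¹⁰ m = 128 pm.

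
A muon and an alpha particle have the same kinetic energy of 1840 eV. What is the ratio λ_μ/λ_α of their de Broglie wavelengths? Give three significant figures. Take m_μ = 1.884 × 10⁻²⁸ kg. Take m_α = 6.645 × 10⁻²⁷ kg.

At fixed KE, p = √(2mKE) so λ = h/p ∝ 1/√m.
λ_μ/λ_α = √(m_α/m_μ) = √(6.645 × 10⁻²⁷/1.884 × 10⁻²⁸) = √(35.27) = 5.94.

λ_μ/λ_α = 5.94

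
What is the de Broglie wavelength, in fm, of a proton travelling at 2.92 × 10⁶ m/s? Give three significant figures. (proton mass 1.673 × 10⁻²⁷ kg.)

λ = 136 fm

p = mv = 1.673 × 10⁻²⁷ × 2.92 × 10⁶ = 4.885 × 10⁻²¹ kg·m/s.
λ = h/p = 6.626 × 10⁻³⁴ / 4.885 × 10⁻²¹ = 1.36 × 10⁻¹³ m = 136 fm.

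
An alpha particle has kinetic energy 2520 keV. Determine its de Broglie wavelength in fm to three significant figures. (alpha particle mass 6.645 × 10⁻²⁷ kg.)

KE = 2520 keV = 4.037 × 10⁻¹³ J.
p = √(2mKE) = √(2 × 6.645 × 10⁻²⁷ × 4.037 × 10⁻¹³) = 7.325 × 10⁻²⁰ kg·m/s.
λ = h/p = 6.626 × 10⁻³⁴ / 7.325 × 10⁻²⁰ = 9.05 × 10⁻¹⁵ m = 9.05 fm.

λ = 9.05 fm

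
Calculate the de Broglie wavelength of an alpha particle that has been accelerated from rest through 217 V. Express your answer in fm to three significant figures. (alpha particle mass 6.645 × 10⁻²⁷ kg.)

λ = 689 fm

KE = 2eV = 2 × 1.602 × 10⁻¹⁹ × 217.0 = 6.953 × 10⁻¹⁷ J.
p = √(2mKE) = √(2 × 6.645 × 10⁻²⁷ × 6.953 × 10⁻¹⁷) = 9.613 × 10⁻²² kg·m/s.
λ = h/p = 6.626 × 10⁻³⁴ / 9.613 × 10⁻²² = 6.89 × 10⁻¹³ m = 689 fm.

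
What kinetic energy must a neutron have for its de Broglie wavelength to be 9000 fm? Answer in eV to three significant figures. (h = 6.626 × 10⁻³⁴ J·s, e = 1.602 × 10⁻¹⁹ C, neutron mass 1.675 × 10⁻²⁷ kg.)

p = h/λ = 6.626 × 10⁻³⁴ / 9.000 × 10⁻¹² = 7.362 × 10⁻²³ kg·m/s.
KE = p²/(2m) = (7.362 × 10⁻²³)² / (2 × 1.675 × 10⁻²⁷) = 1.618 × 10⁻¹⁸ J = 10.1 eV.

KE = 10.1 eV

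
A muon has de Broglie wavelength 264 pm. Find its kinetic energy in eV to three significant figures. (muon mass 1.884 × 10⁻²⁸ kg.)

KE = 0.104 eV

p = h/λ = 6.626 × 10⁻³⁴ / 2.640 × 10⁻¹⁰ = 2.510 × 10⁻²⁴ kg·m/s.
KE = p²/(2m) = (2.510 × 10⁻²⁴)² / (2 × 1.884 × 10⁻²⁸) = 1.672 × 10⁻²⁰ J = 0.104 eV.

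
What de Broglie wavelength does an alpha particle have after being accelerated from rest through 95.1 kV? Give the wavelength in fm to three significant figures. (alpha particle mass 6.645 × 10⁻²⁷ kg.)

λ = 32.9 fm

KE = 2eV = 2 × 1.602 × 10⁻¹⁹ × 9.510 × 10⁴ = 3.047 × 10⁻¹⁴ J.
p = √(2mKE) = √(2 × 6.645 × 10⁻²⁷ × 3.047 × 10⁻¹⁴) = 2.012 × 10⁻²⁰ kg·m/s.
λ = h/p = 6.626 × 10⁻³⁴ / 2.012 × 10⁻²⁰ = 3.29 × 10⁻¹⁴ m = 32.9 fm.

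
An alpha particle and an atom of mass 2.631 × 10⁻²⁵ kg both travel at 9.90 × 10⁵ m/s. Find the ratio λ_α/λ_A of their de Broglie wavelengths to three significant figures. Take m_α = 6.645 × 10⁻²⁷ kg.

At fixed v, p = mv so λ = h/(mv) ∝ 1/m.
λ_α/λ_A = m_A/m_α = 2.631 × 10⁻²⁵/6.645 × 10⁻²⁷ = 39.6.

λ_α/λ_A = 39.6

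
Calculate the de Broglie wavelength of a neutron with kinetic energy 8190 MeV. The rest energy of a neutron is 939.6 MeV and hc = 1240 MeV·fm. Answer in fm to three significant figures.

λ = 0.137 fm

Total energy E = KE + m₀c² = 8190 + 939.6 = 9129.6 MeV.
(pc)² = E² − (m₀c²)² = (9129.6)² − (939.6)² = 8.247 × 10⁷ MeV², so pc = 9081 MeV.
λ = hc/(pc) = 1240 MeV·fm / 9081 MeV = 0.137 fm.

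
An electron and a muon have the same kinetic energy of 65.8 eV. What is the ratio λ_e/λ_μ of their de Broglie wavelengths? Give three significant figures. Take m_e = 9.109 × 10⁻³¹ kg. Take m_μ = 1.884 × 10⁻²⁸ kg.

At fixed KE, p = √(2mKE) so λ = h/p ∝ 1/√m.
λ_e/λ_μ = √(m_μ/m_e) = √(1.884 × 10⁻²⁸/9.109 × 10⁻³¹) = √(206.8) = 14.4.

λ_e/λ_μ = 14.4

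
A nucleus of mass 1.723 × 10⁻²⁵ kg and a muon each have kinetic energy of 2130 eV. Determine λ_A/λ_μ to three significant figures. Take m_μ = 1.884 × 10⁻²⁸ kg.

λ_A/λ_μ = 0.0331

At fixed KE, p = √(2mKE) so λ = h/p ∝ 1/√m.
λ_A/λ_μ = √(m_μ/m_A) = √(1.884 × 10⁻²⁸/1.723 × 10⁻²⁵) = √(1.093 × 10⁻³) = 0.0331.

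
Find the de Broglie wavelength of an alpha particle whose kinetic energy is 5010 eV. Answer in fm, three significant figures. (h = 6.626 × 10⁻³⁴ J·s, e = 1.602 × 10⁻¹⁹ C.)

λ = 203 fm

KE = 5010 eV = 8.026 × 10⁻¹⁶ J.
p = √(2mKE) = √(2 × 6.645 × 10⁻²⁷ × 8.026 × 10⁻¹⁶) = 3.266 × 10⁻²¹ kg·m/s.
λ = h/p = 6.626 × 10⁻³⁴ / 3.266 × 10⁻²¹ = 2.03 × 10⁻¹³ m = 203 fm.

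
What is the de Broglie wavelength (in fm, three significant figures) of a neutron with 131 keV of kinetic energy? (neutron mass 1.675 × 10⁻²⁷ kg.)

KE = 131 keV = 2.099 × 10⁻¹⁴ J.
p = √(2mKE) = √(2 × 1.675 × 10⁻²⁷ × 2.099 × 10⁻¹⁴) = 8.385 × 10⁻²¹ kg·m/s.
λ = h/p = 6.626 × 10⁻³⁴ / 8.385 × 10⁻²¹ = 7.90 × 10⁻¹⁴ m = 79.0 fm.

λ = 79.0 fm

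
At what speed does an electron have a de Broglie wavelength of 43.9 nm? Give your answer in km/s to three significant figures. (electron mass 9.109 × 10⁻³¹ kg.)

p = h/λ = 6.626 × 10⁻³⁴ / 4.390 × 10⁻⁸ = 1.509 × 10⁻²⁶ kg·m/s.
v = p/m = 1.509 × 10⁻²⁶ / 9.109 × 10⁻³¹ = 1.66 × 10⁴ m/s = 16.6 km/s.

v = 16.6 km/s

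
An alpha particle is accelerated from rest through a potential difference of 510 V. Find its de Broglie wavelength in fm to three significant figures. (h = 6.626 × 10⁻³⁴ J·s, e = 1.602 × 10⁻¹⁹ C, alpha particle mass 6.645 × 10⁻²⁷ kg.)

λ = 450 fm

KE = 2eV = 2 × 1.602 × 10⁻¹⁹ × 510.0 = 1.634 × 10⁻¹⁶ J.
p = √(2mKE) = √(2 × 6.645 × 10⁻²⁷ × 1.634 × 10⁻¹⁶) = 1.474 × 10⁻²¹ kg·m/s.
λ = h/p = 6.626 × 10⁻³⁴ / 1.474 × 10⁻²¹ = 4.50 × 10⁻¹³ m = 450 fm.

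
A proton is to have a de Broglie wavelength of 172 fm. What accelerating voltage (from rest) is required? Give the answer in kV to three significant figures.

p = h/λ = 6.626 × 10⁻³⁴ / 1.720 × 10⁻¹³ = 3.852 × 10⁻²¹ kg·m/s.
KE = p²/(2m) = 4.435 × 10⁻¹⁵ J.
V = KE/e = 4.435 × 10⁻¹⁵ / (1.602 × 10⁻¹⁹) = 27.7 kV.

V = 27.7 kV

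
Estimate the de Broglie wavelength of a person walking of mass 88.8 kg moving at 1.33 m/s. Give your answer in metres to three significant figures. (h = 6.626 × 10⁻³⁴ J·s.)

p = mv = 88.8 × 1.33 = 1.181 × 10² kg·m/s.
λ = h/p = 6.626 × 10⁻³⁴ / 1.181 × 10² = 5.61 × 10⁻³⁶ m.

λ = 5.61 × 10⁻³⁶ m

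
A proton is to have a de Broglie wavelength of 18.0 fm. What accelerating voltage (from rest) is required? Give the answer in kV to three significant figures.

V = 2530 kV

p = h/λ = 6.626 × 10⁻³⁴ / 1.800 × 10⁻¹⁴ = 3.681 × 10⁻²⁰ kg·m/s.
KE = p²/(2m) = 4.050 × 10⁻¹³ J.
V = KE/e = 4.050 × 10⁻¹³ / (1.602 × 10⁻¹⁹) = 2530 kV.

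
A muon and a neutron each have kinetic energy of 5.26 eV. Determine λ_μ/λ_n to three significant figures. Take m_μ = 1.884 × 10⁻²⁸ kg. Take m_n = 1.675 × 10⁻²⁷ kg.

λ_μ/λ_n = 2.98

At fixed KE, p = √(2mKE) so λ = h/p ∝ 1/√m.
λ_μ/λ_n = √(m_n/m_μ) = √(1.675 × 10⁻²⁷/1.884 × 10⁻²⁸) = √(8.891) = 2.98.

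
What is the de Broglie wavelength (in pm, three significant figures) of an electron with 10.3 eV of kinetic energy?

λ = 382 pm

KE = 10.3 eV = 1.650 × 10⁻¹⁸ J.
p = √(2mKE) = √(2 × 9.109 × 10⁻³¹ × 1.650 × 10⁻¹⁸) = 1.734 × 10⁻²⁴ kg·m/s.
λ = h/p = 6.626 × 10⁻³⁴ / 1.734 × 10⁻²⁴ = 3.82 × 10⁻¹⁰ m = 382 pm.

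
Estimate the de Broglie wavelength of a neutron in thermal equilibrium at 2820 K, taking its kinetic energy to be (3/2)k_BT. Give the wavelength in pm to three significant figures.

KE = (3/2)k_BT = 1.5 × 1.381 × 10⁻²³ × 2820 = 5.842 × 10⁻²⁰ J.
p = √(2mKE) = √(2 × 1.675 × 10⁻²⁷ × 5.842 × 10⁻²⁰) = 1.399 × 10⁻²³ kg·m/s.
λ = h/p = 4.74 × 10⁻¹¹ m = 47.4 pm.

λ = 47.4 pm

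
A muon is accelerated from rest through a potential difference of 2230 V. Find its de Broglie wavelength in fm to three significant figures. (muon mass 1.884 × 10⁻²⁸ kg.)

λ = 1810 fm

KE = eV = 1.602 × 10⁻¹⁹ × 2230 = 3.572 × 10⁻¹⁶ J.
p = √(2mKE) = √(2 × 1.884 × 10⁻²⁸ × 3.572 × 10⁻¹⁶) = 3.669 × 10⁻²² kg·m/s.
λ = h/p = 6.626 × 10⁻³⁴ / 3.669 × 10⁻²² = 1.81 × 10⁻¹² m = 1810 fm.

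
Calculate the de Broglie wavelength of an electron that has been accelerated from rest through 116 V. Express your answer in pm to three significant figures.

KE = eV = 1.602 × 10⁻¹⁹ × 116.0 = 1.858 × 10⁻¹⁷ J.
p = √(2mKE) = √(2 × 9.109 × 10⁻³¹ × 1.858 × 10⁻¹⁷) = 5.818 × 10⁻²⁴ kg·m/s.
λ = h/p = 6.626 × 10⁻³⁴ / 5.818 × 10⁻²⁴ = 1.14 × 10⁻¹⁰ m = 114 pm.

λ = 114 pm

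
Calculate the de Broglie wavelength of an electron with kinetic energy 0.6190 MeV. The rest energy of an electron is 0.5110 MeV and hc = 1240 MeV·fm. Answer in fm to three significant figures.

Total energy E = KE + m₀c² = 0.6190 + 0.5110 = 1.1300 MeV.
(pc)² = E² − (m₀c²)² = (1.1300)² − (0.5110)² = 1.016 MeV², so pc = 1.008 MeV.
λ = hc/(pc) = 1240 MeV·fm / 1.008 MeV = 1230 fm.

λ = 1230 fm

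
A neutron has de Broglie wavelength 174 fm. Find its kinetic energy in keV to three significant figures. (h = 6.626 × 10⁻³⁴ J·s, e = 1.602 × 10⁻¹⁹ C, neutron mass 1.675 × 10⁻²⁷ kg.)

p = h/λ = 6.626 × 10⁻³⁴ / 1.740 × 10⁻¹³ = 3.808 × 10⁻²¹ kg·m/s.
KE = p²/(2m) = (3.808 × 10⁻²¹)² / (2 × 1.675 × 10⁻²⁷) = 4.329 × 10⁻¹⁵ J = 27.0 keV.

KE = 27.0 keV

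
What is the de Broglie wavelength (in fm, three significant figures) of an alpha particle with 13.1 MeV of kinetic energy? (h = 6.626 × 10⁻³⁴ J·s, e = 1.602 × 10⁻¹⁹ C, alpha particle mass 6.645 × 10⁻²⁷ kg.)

KE = 13.1 MeV = 2.099 × 10⁻¹² J.
p = √(2mKE) = √(2 × 6.645 × 10⁻²⁷ × 2.099 × 10⁻¹²) = 1.670 × 10⁻¹⁹ kg·m/s.
λ = h/p = 6.626 × 10⁻³⁴ / 1.670 × 10⁻¹⁹ = 3.97 × 10⁻¹⁵ m = 3.97 fm.

λ = 3.97 fm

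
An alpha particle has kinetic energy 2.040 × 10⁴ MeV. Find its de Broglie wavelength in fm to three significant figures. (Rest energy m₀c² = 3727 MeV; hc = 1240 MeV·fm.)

Total energy E = KE + m₀c² = 2.040 × 10⁴ + 3727 = 24127 MeV.
(pc)² = E² − (m₀c²)² = (24127)² − (3727)² = 5.682 × 10⁸ MeV², so pc = 2.384 × 10⁴ MeV.
λ = hc/(pc) = 1240 MeV·fm / 2.384 × 10⁴ MeV = 0.0520 fm.

λ = 0.0520 fm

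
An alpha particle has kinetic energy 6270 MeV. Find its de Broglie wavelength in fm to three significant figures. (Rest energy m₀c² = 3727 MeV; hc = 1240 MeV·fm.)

λ = 0.134 fm

Total energy E = KE + m₀c² = 6270 + 3727 = 9997 MeV.
(pc)² = E² − (m₀c²)² = (9997)² − (3727)² = 8.605 × 10⁷ MeV², so pc = 9276 MeV.
λ = hc/(pc) = 1240 MeV·fm / 9276 MeV = 0.134 fm.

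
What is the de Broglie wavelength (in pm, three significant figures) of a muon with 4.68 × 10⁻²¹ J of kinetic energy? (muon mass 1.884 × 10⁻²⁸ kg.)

p = √(2mKE) = √(2 × 1.884 × 10⁻²⁸ × 4.680 × 10⁻²¹) = 1.328 × 10⁻²⁴ kg·m/s.
λ = h/p = 6.626 × 10⁻³⁴ / 1.328 × 10⁻²⁴ = 4.99 × 10⁻¹⁰ m = 499 pm.

λ = 499 pm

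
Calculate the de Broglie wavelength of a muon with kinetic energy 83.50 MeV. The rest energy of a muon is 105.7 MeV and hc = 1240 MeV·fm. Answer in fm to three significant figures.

λ = 7.90 fm

Total energy E = KE + m₀c² = 83.50 + 105.7 = 189.20 MeV.
(pc)² = E² − (m₀c²)² = (189.20)² − (105.7)² = 2.462 × 10⁴ MeV², so pc = 156.9 MeV.
λ = hc/(pc) = 1240 MeV·fm / 156.9 MeV = 7.90 fm.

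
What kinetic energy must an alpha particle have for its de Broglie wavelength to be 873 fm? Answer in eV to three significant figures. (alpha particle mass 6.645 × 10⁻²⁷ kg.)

KE = 271 eV

p = h/λ = 6.626 × 10⁻³⁴ / 8.730 × 10⁻¹³ = 7.590 × 10⁻²² kg·m/s.
KE = p²/(2m) = (7.590 × 10⁻²²)² / (2 × 6.645 × 10⁻²⁷) = 4.335 × 10⁻¹⁷ J = 271 eV.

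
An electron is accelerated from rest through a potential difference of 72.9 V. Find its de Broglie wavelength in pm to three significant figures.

λ = 144 pm

KE = eV = 1.602 × 10⁻¹⁹ × 72.90 = 1.168 × 10⁻¹⁷ J.
p = √(2mKE) = √(2 × 9.109 × 10⁻³¹ × 1.168 × 10⁻¹⁷) = 4.613 × 10⁻²⁴ kg·m/s.
λ = h/p = 6.626 × 10⁻³⁴ / 4.613 × 10⁻²⁴ = 1.44 × 10⁻¹⁰ m = 144 pm.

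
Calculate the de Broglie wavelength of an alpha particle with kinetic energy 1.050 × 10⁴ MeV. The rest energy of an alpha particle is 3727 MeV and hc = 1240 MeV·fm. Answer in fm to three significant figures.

λ = 0.0903 fm

Total energy E = KE + m₀c² = 1.050 × 10⁴ + 3727 = 14227 MeV.
(pc)² = E² − (m₀c²)² = (14227)² − (3727)² = 1.885 × 10⁸ MeV², so pc = 1.373 × 10⁴ MeV.
λ = hc/(pc) = 1240 MeV·fm / 1.373 × 10⁴ MeV = 0.0903 fm.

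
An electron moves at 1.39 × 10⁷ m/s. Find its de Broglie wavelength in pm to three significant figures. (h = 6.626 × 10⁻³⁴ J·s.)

λ = 52.3 pm

p = mv = 9.109 × 10⁻³¹ × 1.39 × 10⁷ = 1.266 × 10⁻²³ kg·m/s.
λ = h/p = 6.626 × 10⁻³⁴ / 1.266 × 10⁻²³ = 5.23 × 10⁻¹¹ m = 52.3 pm.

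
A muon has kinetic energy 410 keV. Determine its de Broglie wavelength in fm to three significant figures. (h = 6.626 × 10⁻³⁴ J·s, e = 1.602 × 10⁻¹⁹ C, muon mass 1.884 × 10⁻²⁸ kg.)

KE = 410 keV = 6.568 × 10⁻¹⁴ J.
p = √(2mKE) = √(2 × 1.884 × 10⁻²⁸ × 6.568 × 10⁻¹⁴) = 4.975 × 10⁻²¹ kg·m/s.
λ = h/p = 6.626 × 10⁻³⁴ / 4.975 × 10⁻²¹ = 1.33 × 10⁻¹³ m = 133 fm.

λ = 133 fm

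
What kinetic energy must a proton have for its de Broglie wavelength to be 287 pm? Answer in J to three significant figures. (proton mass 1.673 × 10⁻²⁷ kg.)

KE = 1.59 × 10⁻²¹ J

p = h/λ = 6.626 × 10⁻³⁴ / 2.870 × 10⁻¹⁰ = 2.309 × 10⁻²⁴ kg·m/s.
KE = p²/(2m) = (2.309 × 10⁻²⁴)² / (2 × 1.673 × 10⁻²⁷) = 1.593 × 10⁻²¹ J = 1.59 × 10⁻²¹ J.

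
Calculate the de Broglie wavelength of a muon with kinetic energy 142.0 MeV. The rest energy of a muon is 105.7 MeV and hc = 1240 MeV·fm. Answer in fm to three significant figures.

Total energy E = KE + m₀c² = 142.0 + 105.7 = 247.7 MeV.
(pc)² = E² − (m₀c²)² = (247.7)² − (105.7)² = 5.018 × 10⁴ MeV², so pc = 224.0 MeV.
λ = hc/(pc) = 1240 MeV·fm / 224.0 MeV = 5.54 fm.

λ = 5.54 fm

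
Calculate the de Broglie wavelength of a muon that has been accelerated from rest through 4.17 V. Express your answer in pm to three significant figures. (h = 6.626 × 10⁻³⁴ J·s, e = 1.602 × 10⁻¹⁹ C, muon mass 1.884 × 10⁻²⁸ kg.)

KE = eV = 1.602 × 10⁻¹⁹ × 4.170 = 6.680 × 10⁻¹⁹ J.
p = √(2mKE) = √(2 × 1.884 × 10⁻²⁸ × 6.680 × 10⁻¹⁹) = 1.587 × 10⁻²³ kg·m/s.
λ = h/p = 6.626 × 10⁻³⁴ / 1.587 × 10⁻²³ = 4.18 × 10⁻¹¹ m = 41.8 pm.

λ = 41.8 pm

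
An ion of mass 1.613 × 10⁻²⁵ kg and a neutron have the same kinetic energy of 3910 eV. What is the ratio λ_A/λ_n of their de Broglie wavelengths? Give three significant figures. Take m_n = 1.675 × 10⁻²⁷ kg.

At fixed KE, p = √(2mKE) so λ = h/p ∝ 1/√m.
λ_A/λ_n = √(m_n/m_A) = √(1.675 × 10⁻²⁷/1.613 × 10⁻²⁵) = √(0.01038) = 0.102.

λ_A/λ_n = 0.102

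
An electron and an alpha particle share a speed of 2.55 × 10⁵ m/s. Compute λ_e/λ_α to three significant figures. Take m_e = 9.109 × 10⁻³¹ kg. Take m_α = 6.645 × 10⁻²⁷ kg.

λ_e/λ_α = 7290

At fixed v, p = mv so λ = h/(mv) ∝ 1/m.
λ_e/λ_α = m_α/m_e = 6.645 × 10⁻²⁷/9.109 × 10⁻³¹ = 7290.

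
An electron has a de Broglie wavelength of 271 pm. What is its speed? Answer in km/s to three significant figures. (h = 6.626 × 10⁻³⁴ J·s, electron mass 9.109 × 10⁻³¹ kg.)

p = h/λ = 6.626 × 10⁻³⁴ / 2.710 × 10⁻¹⁰ = 2.445 × 10⁻²⁴ kg·m/s.
v = p/m = 2.445 × 10⁻²⁴ / 9.109 × 10⁻³¹ = 2.68 × 10⁶ m/s = 2680 km/s.

v = 2680 km/s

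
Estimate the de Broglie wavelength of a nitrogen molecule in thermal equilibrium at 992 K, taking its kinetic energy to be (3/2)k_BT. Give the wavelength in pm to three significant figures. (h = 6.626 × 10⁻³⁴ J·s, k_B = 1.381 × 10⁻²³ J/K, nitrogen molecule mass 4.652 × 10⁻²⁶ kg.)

KE = (3/2)k_BT = 1.5 × 1.381 × 10⁻²³ × 992 = 2.055 × 10⁻²⁰ J.
p = √(2mKE) = √(2 × 4.652 × 10⁻²⁶ × 2.055 × 10⁻²⁰) = 4.373 × 10⁻²³ kg·m/s.
λ = h/p = 1.52 × 10⁻¹¹ m = 15.2 pm.

λ = 15.2 pm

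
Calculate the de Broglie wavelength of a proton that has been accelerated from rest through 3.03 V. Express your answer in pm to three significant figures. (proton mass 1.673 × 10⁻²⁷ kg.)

KE = eV = 1.602 × 10⁻¹⁹ × 3.030 = 4.854 × 10⁻¹⁹ J.
p = √(2mKE) = √(2 × 1.673 × 10⁻²⁷ × 4.854 × 10⁻¹⁹) = 4.030 × 10⁻²³ kg·m/s.
λ = h/p = 6.626 × 10⁻³⁴ / 4.030 × 10⁻²³ = 1.64 × 10⁻¹¹ m = 16.4 pm.

λ = 16.4 pm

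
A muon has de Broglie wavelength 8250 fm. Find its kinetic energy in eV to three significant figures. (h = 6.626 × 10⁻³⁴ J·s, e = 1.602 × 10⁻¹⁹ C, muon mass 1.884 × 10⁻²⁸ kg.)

p = h/λ = 6.626 × 10⁻³⁴ / 8.250 × 10⁻¹² = 8.032 × 10⁻²³ kg·m/s.
KE = p²/(2m) = (8.032 × 10⁻²³)² / (2 × 1.884 × 10⁻²⁸) = 1.712 × 10⁻¹⁷ J = 107 eV.

KE = 107 eV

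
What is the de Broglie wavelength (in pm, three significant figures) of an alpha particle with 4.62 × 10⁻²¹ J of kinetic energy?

λ = 84.6 pm

p = √(2mKE) = √(2 × 6.645 × 10⁻²⁷ × 4.620 × 10⁻²¹) = 7.836 × 10⁻²⁴ kg·m/s.
λ = h/p = 6.626 × 10⁻³⁴ / 7.836 × 10⁻²⁴ = 8.46 × 10⁻¹¹ m = 84.6 pm.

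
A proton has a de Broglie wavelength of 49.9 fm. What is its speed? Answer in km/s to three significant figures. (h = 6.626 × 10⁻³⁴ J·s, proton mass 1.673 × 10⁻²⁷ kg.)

p = h/λ = 6.626 × 10⁻³⁴ / 4.990 × 10⁻¹⁴ = 1.328 × 10⁻²⁰ kg·m/s.
v = p/m = 1.328 × 10⁻²⁰ / 1.673 × 10⁻²⁷ = 7.94 × 10⁶ m/s = 7940 km/s.

v = 7940 km/s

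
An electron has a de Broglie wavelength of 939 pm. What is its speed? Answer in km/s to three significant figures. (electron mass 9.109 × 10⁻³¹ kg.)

v = 775 km/s

p = h/λ = 6.626 × 10⁻³⁴ / 9.390 × 10⁻¹⁰ = 7.056 × 10⁻²⁵ kg·m/s.
v = p/m = 7.056 × 10⁻²⁵ / 9.109 × 10⁻³¹ = 7.75 × 10⁵ m/s = 775 km/s.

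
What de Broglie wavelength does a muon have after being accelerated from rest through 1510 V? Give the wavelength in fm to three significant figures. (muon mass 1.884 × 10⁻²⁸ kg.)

λ = 2190 fm

KE = eV = 1.602 × 10⁻¹⁹ × 1510 = 2.419 × 10⁻¹⁶ J.
p = √(2mKE) = √(2 × 1.884 × 10⁻²⁸ × 2.419 × 10⁻¹⁶) = 3.019 × 10⁻²² kg·m/s.
λ = h/p = 6.626 × 10⁻³⁴ / 3.019 × 10⁻²² = 2.19 × 10⁻¹² m = 2190 fm.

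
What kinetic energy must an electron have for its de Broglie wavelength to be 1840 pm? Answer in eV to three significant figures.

p = h/λ = 6.626 × 10⁻³⁴ / 1.840 × 10⁻⁹ = 3.601 × 10⁻²⁵ kg·m/s.
KE = p²/(2m) = (3.601 × 10⁻²⁵)² / (2 × 9.109 × 10⁻³¹) = 7.118 × 10⁻²⁰ J = 0.444 eV.

KE = 0.444 eV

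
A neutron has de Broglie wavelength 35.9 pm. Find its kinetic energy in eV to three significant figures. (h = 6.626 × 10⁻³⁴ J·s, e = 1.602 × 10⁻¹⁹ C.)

KE = 0.635 eV

p = h/λ = 6.626 × 10⁻³⁴ / 3.590 × 10⁻¹¹ = 1.846 × 10⁻²³ kg·m/s.
KE = p²/(2m) = (1.846 × 10⁻²³)² / (2 × 1.675 × 10⁻²⁷) = 1.017 × 10⁻¹⁹ J = 0.635 eV.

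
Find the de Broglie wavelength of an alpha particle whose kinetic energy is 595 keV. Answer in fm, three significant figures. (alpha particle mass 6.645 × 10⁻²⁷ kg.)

KE = 595 keV = 9.532 × 10⁻¹⁴ J.
p = √(2mKE) = √(2 × 6.645 × 10⁻²⁷ × 9.532 × 10⁻¹⁴) = 3.559 × 10⁻²⁰ kg·m/s.
λ = h/p = 6.626 × 10⁻³⁴ / 3.559 × 10⁻²⁰ = 1.86 × 10⁻¹⁴ m = 18.6 fm.

λ = 18.6 fm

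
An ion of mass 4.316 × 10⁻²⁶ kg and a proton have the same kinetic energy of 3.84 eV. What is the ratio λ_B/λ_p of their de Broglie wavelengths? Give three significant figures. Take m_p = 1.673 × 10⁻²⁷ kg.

At fixed KE, p = √(2mKE) so λ = h/p ∝ 1/√m.
λ_B/λ_p = √(m_p/m_B) = √(1.673 × 10⁻²⁷/4.316 × 10⁻²⁶) = √(0.03876) = 0.197.

λ_B/λ_p = 0.197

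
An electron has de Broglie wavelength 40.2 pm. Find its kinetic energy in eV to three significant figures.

p = h/λ = 6.626 × 10⁻³⁴ / 4.020 × 10⁻¹¹ = 1.648 × 10⁻²³ kg·m/s.
KE = p²/(2m) = (1.648 × 10⁻²³)² / (2 × 9.109 × 10⁻³¹) = 1.491 × 10⁻¹⁶ J = 931 eV.

KE = 931 eV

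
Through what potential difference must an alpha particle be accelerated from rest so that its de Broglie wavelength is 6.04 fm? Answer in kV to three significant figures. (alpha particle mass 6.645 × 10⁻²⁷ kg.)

V = 2830 kV

p = h/λ = 6.626 × 10⁻³⁴ / 6.040 × 10⁻¹⁵ = 1.097 × 10⁻¹⁹ kg·m/s.
KE = p²/(2m) = 9.055 × 10⁻¹³ J.
V = KE/2e = 9.055 × 10⁻¹³ / (2 × 1.602 × 10⁻¹⁹) = 2830 kV.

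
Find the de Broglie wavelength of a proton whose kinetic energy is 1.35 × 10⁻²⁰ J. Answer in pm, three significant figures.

λ = 98.6 pm

p = √(2mKE) = √(2 × 1.673 × 10⁻²⁷ × 1.350 × 10⁻²⁰) = 6.721 × 10⁻²⁴ kg·m/s.
λ = h/p = 6.626 × 10⁻³⁴ / 6.721 × 10⁻²⁴ = 9.86 × 10⁻¹¹ m = 98.6 pm.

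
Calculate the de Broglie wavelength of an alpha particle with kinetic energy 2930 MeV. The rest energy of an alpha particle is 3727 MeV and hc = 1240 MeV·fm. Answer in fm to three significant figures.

λ = 0.225 fm

Total energy E = KE + m₀c² = 2930 + 3727 = 6657 MeV.
(pc)² = E² − (m₀c²)² = (6657)² − (3727)² = 3.043 × 10⁷ MeV², so pc = 5516 MeV.
λ = hc/(pc) = 1240 MeV·fm / 5516 MeV = 0.225 fm.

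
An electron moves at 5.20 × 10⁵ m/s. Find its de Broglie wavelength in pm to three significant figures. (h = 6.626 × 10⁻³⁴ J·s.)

p = mv = 9.109 × 10⁻³¹ × 5.20 × 10⁵ = 4.737 × 10⁻²⁵ kg·m/s.
λ = h/p = 6.626 × 10⁻³⁴ / 4.737 × 10⁻²⁵ = 1.40 × 10⁻⁹ m = 1400 pm.

λ = 1400 pm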